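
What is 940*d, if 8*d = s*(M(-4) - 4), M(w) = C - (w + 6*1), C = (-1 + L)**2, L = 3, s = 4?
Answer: -940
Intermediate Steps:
C = 4 (C = (-1 + 3)**2 = 2**2 = 4)
M(w) = -2 - w (M(w) = 4 - (w + 6*1) = 4 - (w + 6) = 4 - (6 + w) = 4 + (-6 - w) = -2 - w)
d = -1 (d = (4*((-2 - 1*(-4)) - 4))/8 = (4*((-2 + 4) - 4))/8 = (4*(2 - 4))/8 = (4*(-2))/8 = (1/8)*(-8) = -1)
940*d = 940*(-1) = -940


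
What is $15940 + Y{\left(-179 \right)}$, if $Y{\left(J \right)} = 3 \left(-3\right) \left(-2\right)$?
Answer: $15958$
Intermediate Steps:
$Y{\left(J \right)} = 18$ ($Y{\left(J \right)} = \left(-9\right) \left(-2\right) = 18$)
$15940 + Y{\left(-179 \right)} = 15940 + 18 = 15958$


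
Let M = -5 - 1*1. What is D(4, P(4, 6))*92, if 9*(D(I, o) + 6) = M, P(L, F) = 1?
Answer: -1840/3 ≈ -613.33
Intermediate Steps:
M = -6 (M = -5 - 1 = -6)
D(I, o) = -20/3 (D(I, o) = -6 + (⅑)*(-6) = -6 - ⅔ = -20/3)
D(4, P(4, 6))*92 = -20/3*92 = -1840/3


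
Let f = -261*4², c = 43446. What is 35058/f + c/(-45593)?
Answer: -296638315/31732728 ≈ -9.3480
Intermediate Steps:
f = -4176 (f = -261*16 = -4176)
35058/f + c/(-45593) = 35058/(-4176) + 43446/(-45593) = 35058*(-1/4176) + 43446*(-1/45593) = -5843/696 - 43446/45593 = -296638315/31732728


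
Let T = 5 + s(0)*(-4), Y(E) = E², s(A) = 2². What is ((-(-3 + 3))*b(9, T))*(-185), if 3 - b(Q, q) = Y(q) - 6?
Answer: 0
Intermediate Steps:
s(A) = 4
T = -11 (T = 5 + 4*(-4) = 5 - 16 = -11)
b(Q, q) = 9 - q² (b(Q, q) = 3 - (q² - 6) = 3 - (-6 + q²) = 3 + (6 - q²) = 9 - q²)
((-(-3 + 3))*b(9, T))*(-185) = ((-(-3 + 3))*(9 - 1*(-11)²))*(-185) = ((-1*0)*(9 - 1*121))*(-185) = (0*(9 - 121))*(-185) = (0*(-112))*(-185) = 0*(-185) = 0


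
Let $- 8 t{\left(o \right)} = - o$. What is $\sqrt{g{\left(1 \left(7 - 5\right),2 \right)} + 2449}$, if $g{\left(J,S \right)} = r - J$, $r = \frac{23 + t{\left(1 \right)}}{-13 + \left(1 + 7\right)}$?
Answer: $\frac{3 \sqrt{4342}}{4} \approx 49.42$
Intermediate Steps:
$t{\left(o \right)} = \frac{o}{8}$ ($t{\left(o \right)} = - \frac{\left(-1\right) o}{8} = \frac{o}{8}$)
$r = - \frac{37}{8}$ ($r = \frac{23 + \frac{1}{8} \cdot 1}{-13 + \left(1 + 7\right)} = \frac{23 + \frac{1}{8}}{-13 + 8} = \frac{185}{8 \left(-5\right)} = \frac{185}{8} \left(- \frac{1}{5}\right) = - \frac{37}{8} \approx -4.625$)
$g{\left(J,S \right)} = - \frac{37}{8} - J$
$\sqrt{g{\left(1 \left(7 - 5\right),2 \right)} + 2449} = \sqrt{\left(- \frac{37}{8} - 1 \left(7 - 5\right)\right) + 2449} = \sqrt{\left(- \frac{37}{8} - 1 \cdot 2\right) + 2449} = \sqrt{\left(- \frac{37}{8} - 2\right) + 2449} = \sqrt{- \frac{53}{8} + 2449} = \sqrt{\frac{19539}{8}} = \frac{3 \sqrt{4342}}{4}$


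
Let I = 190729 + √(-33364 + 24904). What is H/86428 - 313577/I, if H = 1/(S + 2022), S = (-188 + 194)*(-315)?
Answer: -682321889340610067/415013246620318896 + 1881462*I*√235/36377559901 ≈ -1.6441 + 0.00079286*I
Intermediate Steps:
S = -1890 (S = 6*(-315) = -1890)
I = 190729 + 6*I*√235 (I = 190729 + √(-8460) = 190729 + 6*I*√235 ≈ 1.9073e+5 + 91.978*I)
H = 1/132 (H = 1/(-1890 + 2022) = 1/132 ≈ 0.0075758)
H/86428 - 313577/I = (1/132)/86428 - 313577/(190729 + 6*I*√235) = (1/132)*(1/86428) - 313577/(190729 + 6*I*√235) = 1/11408496 - 313577/(190729 + 6*I*√235)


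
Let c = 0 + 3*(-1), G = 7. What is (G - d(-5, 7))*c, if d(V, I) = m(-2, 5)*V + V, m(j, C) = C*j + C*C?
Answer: -261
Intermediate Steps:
m(j, C) = C² + C*j (m(j, C) = C*j + C² = C² + C*j)
d(V, I) = 16*V (d(V, I) = (5*(5 - 2))*V + V = (5*3)*V + V = 15*V + V = 16*V)
c = -3 (c = 0 - 3 = -3)
(G - d(-5, 7))*c = (7 - 16*(-5))*(-3) = (7 - 1*(-80))*(-3) = (7 + 80)*(-3) = 87*(-3) = -261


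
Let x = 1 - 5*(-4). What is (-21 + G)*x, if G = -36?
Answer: -1197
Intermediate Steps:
x = 21 (x = 1 + 20 = 21)
(-21 + G)*x = (-21 - 36)*21 = -57*21 = -1197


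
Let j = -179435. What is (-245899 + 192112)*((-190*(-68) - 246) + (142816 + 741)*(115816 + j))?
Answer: 491233449642783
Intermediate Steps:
(-245899 + 192112)*((-190*(-68) - 246) + (142816 + 741)*(115816 + j)) = (-245899 + 192112)*((-190*(-68) - 246) + (142816 + 741)*(115816 - 179435)) = -53787*((12920 - 246) + 143557*(-63619)) = -53787*(12674 - 9132952783) = -53787*(-9132940109) = 491233449642783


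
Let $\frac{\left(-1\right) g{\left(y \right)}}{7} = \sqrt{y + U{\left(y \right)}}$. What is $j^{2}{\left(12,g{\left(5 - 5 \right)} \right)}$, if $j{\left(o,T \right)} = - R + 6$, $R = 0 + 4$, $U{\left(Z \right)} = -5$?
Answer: $4$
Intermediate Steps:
$R = 4$
$g{\left(y \right)} = - 7 \sqrt{-5 + y}$ ($g{\left(y \right)} = - 7 \sqrt{y - 5} = - 7 \sqrt{-5 + y}$)
$j{\left(o,T \right)} = 2$ ($j{\left(o,T \right)} = \left(-1\right) 4 + 6 = -4 + 6 = 2$)
$j^{2}{\left(12,g{\left(5 - 5 \right)} \right)} = 2^{2} = 4$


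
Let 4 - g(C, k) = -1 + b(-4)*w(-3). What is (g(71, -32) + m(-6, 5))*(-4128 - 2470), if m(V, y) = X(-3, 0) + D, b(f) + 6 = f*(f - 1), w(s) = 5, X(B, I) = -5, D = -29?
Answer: 653202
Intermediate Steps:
b(f) = -6 + f*(-1 + f) (b(f) = -6 + f*(f - 1) = -6 + f*(-1 + f))
m(V, y) = -34 (m(V, y) = -5 - 29 = -34)
g(C, k) = -65 (g(C, k) = 4 - (-1 + (-6 + (-4)² - 1*(-4))*5) = 4 - (-1 + (-6 + 16 + 4)*5) = 4 - (-1 + 14*5) = 4 - (-1 + 70) = 4 - 1*69 = 4 - 69 = -65)
(g(71, -32) + m(-6, 5))*(-4128 - 2470) = (-65 - 34)*(-4128 - 2470) = -99*(-6598) = 653202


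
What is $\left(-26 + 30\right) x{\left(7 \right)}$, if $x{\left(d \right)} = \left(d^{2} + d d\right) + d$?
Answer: $420$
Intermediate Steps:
$x{\left(d \right)} = d + 2 d^{2}$ ($x{\left(d \right)} = \left(d^{2} + d^{2}\right) + d = 2 d^{2} + d = d + 2 d^{2}$)
$\left(-26 + 30\right) x{\left(7 \right)} = \left(-26 + 30\right) 7 \left(1 + 2 \cdot 7\right) = 4 \cdot 7 \left(1 + 14\right) = 4 \cdot 7 \cdot 15 = 4 \cdot 105 = 420$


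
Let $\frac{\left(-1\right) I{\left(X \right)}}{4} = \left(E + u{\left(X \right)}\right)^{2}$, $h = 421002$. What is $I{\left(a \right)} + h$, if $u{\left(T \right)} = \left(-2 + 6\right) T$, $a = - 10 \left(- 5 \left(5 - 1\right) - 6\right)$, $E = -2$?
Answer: $-3888774$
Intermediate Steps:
$a = 260$ ($a = - 10 \left(\left(-5\right) 4 - 6\right) = - 10 \left(-20 - 6\right) = \left(-10\right) \left(-26\right) = 260$)
$u{\left(T \right)} = 4 T$
$I{\left(X \right)} = - 4 \left(-2 + 4 X\right)^{2}$
$I{\left(a \right)} + h = - 16 \left(-1 + 2 \cdot 260\right)^{2} + 421002 = - 16 \left(-1 + 520\right)^{2} + 421002 = - 16 \cdot 519^{2} + 421002 = \left(-16\right) 269361 + 421002 = -4309776 + 421002 = -3888774$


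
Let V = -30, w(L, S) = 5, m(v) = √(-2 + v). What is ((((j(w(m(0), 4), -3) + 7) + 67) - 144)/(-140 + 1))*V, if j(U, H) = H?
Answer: -2190/139 ≈ -15.755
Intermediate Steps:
((((j(w(m(0), 4), -3) + 7) + 67) - 144)/(-140 + 1))*V = ((((-3 + 7) + 67) - 144)/(-140 + 1))*(-30) = (((4 + 67) - 144)/(-139))*(-30) = ((71 - 144)*(-1/139))*(-30) = -73*(-1/139)*(-30) = (73/139)*(-30) = -2190/139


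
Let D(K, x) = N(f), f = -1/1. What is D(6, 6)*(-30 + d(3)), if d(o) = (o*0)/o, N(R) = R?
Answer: 30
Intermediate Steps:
f = -1 (f = -1*1 = -1)
d(o) = 0 (d(o) = 0/o = 0)
D(K, x) = -1
D(6, 6)*(-30 + d(3)) = -(-30 + 0) = -1*(-30) = 30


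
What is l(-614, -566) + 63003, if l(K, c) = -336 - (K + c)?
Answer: 63847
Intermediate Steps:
l(K, c) = -336 - K - c (l(K, c) = -336 + (-K - c) = -336 - K - c)
l(-614, -566) + 63003 = (-336 - 1*(-614) - 1*(-566)) + 63003 = (-336 + 614 + 566) + 63003 = 844 + 63003 = 63847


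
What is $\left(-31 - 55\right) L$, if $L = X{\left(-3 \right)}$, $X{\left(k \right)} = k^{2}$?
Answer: $-774$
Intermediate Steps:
$L = 9$ ($L = \left(-3\right)^{2} = 9$)
$\left(-31 - 55\right) L = \left(-31 - 55\right) 9 = \left(-86\right) 9 = -774$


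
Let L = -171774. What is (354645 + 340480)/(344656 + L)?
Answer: 695125/172882 ≈ 4.0208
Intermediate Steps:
(354645 + 340480)/(344656 + L) = (354645 + 340480)/(344656 - 171774) = 695125/172882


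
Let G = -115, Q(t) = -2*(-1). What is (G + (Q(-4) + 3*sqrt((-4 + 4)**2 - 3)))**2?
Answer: 12742 - 678*I*sqrt(3) ≈ 12742.0 - 1174.3*I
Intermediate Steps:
Q(t) = 2
(G + (Q(-4) + 3*sqrt((-4 + 4)**2 - 3)))**2 = (-115 + (2 + 3*sqrt((-4 + 4)**2 - 3)))**2 = (-115 + (2 + 3*sqrt(0**2 - 3)))**2 = (-115 + (2 + 3*sqrt(0 - 3)))**2 = (-115 + (2 + 3*sqrt(-3)))**2 = (-115 + (2 + 3*(I*sqrt(3))))**2 = (-115 + (2 + 3*I*sqrt(3)))**2 = (-113 + 3*I*sqrt(3))**2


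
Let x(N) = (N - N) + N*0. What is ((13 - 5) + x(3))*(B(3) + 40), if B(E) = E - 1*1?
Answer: 336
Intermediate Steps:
x(N) = 0 (x(N) = 0 + 0 = 0)
B(E) = -1 + E (B(E) = E - 1 = -1 + E)
((13 - 5) + x(3))*(B(3) + 40) = ((13 - 5) + 0)*((-1 + 3) + 40) = (8 + 0)*(2 + 40) = 8*42 = 336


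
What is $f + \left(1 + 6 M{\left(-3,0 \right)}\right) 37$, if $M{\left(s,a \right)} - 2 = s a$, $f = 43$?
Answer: $524$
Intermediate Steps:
$M{\left(s,a \right)} = 2 + a s$ ($M{\left(s,a \right)} = 2 + s a = 2 + a s$)
$f + \left(1 + 6 M{\left(-3,0 \right)}\right) 37 = 43 + \left(1 + 6 \left(2 + 0 \left(-3\right)\right)\right) 37 = 43 + \left(1 + 6 \left(2 + 0\right)\right) 37 = 43 + \left(1 + 6 \cdot 2\right) 37 = 43 + \left(1 + 12\right) 37 = 43 + 13 \cdot 37 = 43 + 481 = 524$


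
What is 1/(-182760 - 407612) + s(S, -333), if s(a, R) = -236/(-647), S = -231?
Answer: 139327145/381970684 ≈ 0.36476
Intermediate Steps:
s(a, R) = 236/647 (s(a, R) = -236*(-1/647) = 236/647)
1/(-182760 - 407612) + s(S, -333) = 1/(-182760 - 407612) + 236/647 = 1/(-590372) + 236/647 = -1/590372 + 236/647 = 139327145/381970684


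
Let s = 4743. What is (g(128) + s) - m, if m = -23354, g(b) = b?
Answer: 28225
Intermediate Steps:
(g(128) + s) - m = (128 + 4743) - 1*(-23354) = 4871 + 23354 = 28225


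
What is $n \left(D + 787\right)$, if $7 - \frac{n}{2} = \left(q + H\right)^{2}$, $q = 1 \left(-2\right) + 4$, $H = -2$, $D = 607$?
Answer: $19516$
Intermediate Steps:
$q = 2$ ($q = -2 + 4 = 2$)
$n = 14$ ($n = 14 - 2 \left(2 - 2\right)^{2} = 14 - 2 \cdot 0^{2} = 14 - 0 = 14 + 0 = 14$)
$n \left(D + 787\right) = 14 \left(607 + 787\right) = 14 \cdot 1394 = 19516$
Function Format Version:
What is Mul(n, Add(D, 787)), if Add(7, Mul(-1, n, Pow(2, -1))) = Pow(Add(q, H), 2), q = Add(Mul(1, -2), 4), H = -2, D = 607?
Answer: 19516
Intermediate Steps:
q = 2 (q = Add(-2, 4) = 2)
n = 14 (n = Add(14, Mul(-2, Pow(Add(2, -2), 2))) = Add(14, Mul(-2, Pow(0, 2))) = Add(14, Mul(-2, 0)) = Add(14, 0) = 14)
Mul(n, Add(D, 787)) = Mul(14, Add(607, 787)) = Mul(14, 1394) = 19516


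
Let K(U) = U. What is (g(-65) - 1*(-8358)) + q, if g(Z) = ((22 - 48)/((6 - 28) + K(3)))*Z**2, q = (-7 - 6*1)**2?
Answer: 271863/19 ≈ 14309.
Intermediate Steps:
q = 169 (q = (-7 - 6)**2 = (-13)**2 = 169)
g(Z) = 26*Z**2/19 (g(Z) = ((22 - 48)/((6 - 28) + 3))*Z**2 = (-26/(-22 + 3))*Z**2 = (-26/(-19))*Z**2 = (-26*(-1/19))*Z**2 = 26*Z**2/19)
(g(-65) - 1*(-8358)) + q = ((26/19)*(-65)**2 - 1*(-8358)) + 169 = ((26/19)*4225 + 8358) + 169 = (109850/19 + 8358) + 169 = 268652/19 + 169 = 271863/19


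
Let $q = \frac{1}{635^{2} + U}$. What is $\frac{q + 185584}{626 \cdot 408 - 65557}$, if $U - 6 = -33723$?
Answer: $\frac{68574772673}{70151463308} \approx 0.97752$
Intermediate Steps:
$U = -33717$ ($U = 6 - 33723 = -33717$)
$q = \frac{1}{369508}$ ($q = \frac{1}{635^{2} - 33717} = \frac{1}{403225 - 33717} = \frac{1}{369508} \approx 2.7063 \cdot 10^{-6}$)
$\frac{q + 185584}{626 \cdot 408 - 65557} = \frac{\frac{1}{369508} + 185584}{626 \cdot 408 - 65557} = \frac{68574772673}{369508 \left(255408 - 65557\right)} = \frac{68574772673}{369508 \cdot 189851} = \frac{68574772673}{369508} \cdot \frac{1}{189851} = \frac{68574772673}{70151463308}$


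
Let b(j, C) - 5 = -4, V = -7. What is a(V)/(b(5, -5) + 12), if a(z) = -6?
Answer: -6/13 ≈ -0.46154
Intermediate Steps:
b(j, C) = 1 (b(j, C) = 5 - 4 = 1)
a(V)/(b(5, -5) + 12) = -6/(1 + 12) = -6/13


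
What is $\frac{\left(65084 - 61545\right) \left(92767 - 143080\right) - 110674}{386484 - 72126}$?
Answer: $- \frac{178168381}{314358} \approx -566.77$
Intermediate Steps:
$\frac{\left(65084 - 61545\right) \left(92767 - 143080\right) - 110674}{386484 - 72126} = \frac{3539 \left(-50313\right) - 110674}{314358} = \left(-178057707 - 110674\right) \frac{1}{314358} = \left(-178168381\right) \frac{1}{314358} = - \frac{178168381}{314358}$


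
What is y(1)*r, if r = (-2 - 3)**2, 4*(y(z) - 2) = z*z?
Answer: 225/4 ≈ 56.250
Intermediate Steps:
y(z) = 2 + z**2/4 (y(z) = 2 + (z*z)/4 = 2 + z**2/4)
r = 25 (r = (-5)**2 = 25)
y(1)*r = (2 + (1/4)*1**2)*25 = (2 + (1/4)*1)*25 = (2 + 1/4)*25 = (9/4)*25 = 225/4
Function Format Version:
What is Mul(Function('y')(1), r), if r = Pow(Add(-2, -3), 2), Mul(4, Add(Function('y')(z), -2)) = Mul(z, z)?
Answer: Rational(225, 4) ≈ 56.250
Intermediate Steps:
Function('y')(z) = Add(2, Mul(Rational(1, 4), Pow(z, 2))) (Function('y')(z) = Add(2, Mul(Rational(1, 4), Mul(z, z))) = Add(2, Mul(Rational(1, 4), Pow(z, 2))))
r = 25 (r = Pow(-5, 2) = 25)
Mul(Function('y')(1), r) = Mul(Add(2, Mul(Rational(1, 4), Pow(1, 2))), 25) = Mul(Add(2, Mul(Rational(1, 4), 1)), 25) = Mul(Add(2, Rational(1, 4)), 25) = Mul(Rational(9, 4), 25) = Rational(225, 4)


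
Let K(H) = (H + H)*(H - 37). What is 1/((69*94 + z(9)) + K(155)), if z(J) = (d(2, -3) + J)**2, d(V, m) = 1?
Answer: 1/43166 ≈ 2.3166e-5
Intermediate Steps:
K(H) = 2*H*(-37 + H) (K(H) = (2*H)*(-37 + H) = 2*H*(-37 + H))
z(J) = (1 + J)**2
1/((69*94 + z(9)) + K(155)) = 1/((69*94 + (1 + 9)**2) + 2*155*(-37 + 155)) = 1/((6486 + 10**2) + 2*155*118) = 1/((6486 + 100) + 36580) = 1/(6586 + 36580) = 1/43166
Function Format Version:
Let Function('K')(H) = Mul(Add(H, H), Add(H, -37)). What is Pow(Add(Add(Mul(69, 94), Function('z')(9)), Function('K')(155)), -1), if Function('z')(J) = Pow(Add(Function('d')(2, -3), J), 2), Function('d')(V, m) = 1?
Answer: Rational(1, 43166) ≈ 2.3166e-5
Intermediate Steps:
Function('K')(H) = Mul(2, H, Add(-37, H)) (Function('K')(H) = Mul(Mul(2, H), Add(-37, H)) = Mul(2, H, Add(-37, H)))
Function('z')(J) = Pow(Add(1, J), 2)
Pow(Add(Add(Mul(69, 94), Function('z')(9)), Function('K')(155)), -1) = Pow(Add(Add(Mul(69, 94), Pow(Add(1, 9), 2)), Mul(2, 155, Add(-37, 155))), -1) = Pow(Add(Add(6486, Pow(10, 2)), Mul(2, 155, 118)), -1) = Pow(Add(Add(6486, 100), 36580), -1) = Pow(Add(6586, 36580), -1) = Pow(43166, -1) = Rational(1, 43166)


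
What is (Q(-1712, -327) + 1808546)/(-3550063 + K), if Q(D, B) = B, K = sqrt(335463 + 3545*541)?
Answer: -917041623971/1800420721523 - 516634*sqrt(563327)/1800420721523 ≈ -0.50956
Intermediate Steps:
K = 2*sqrt(563327) (K = sqrt(335463 + 1917845) = sqrt(2253308) = 2*sqrt(563327) ≈ 1501.1)
(Q(-1712, -327) + 1808546)/(-3550063 + K) = (-327 + 1808546)/(-3550063 + 2*sqrt(563327)) = 1808219/(-3550063 + 2*sqrt(563327))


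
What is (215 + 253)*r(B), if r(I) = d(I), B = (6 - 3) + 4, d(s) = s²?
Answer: 22932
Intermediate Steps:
B = 7 (B = 3 + 4 = 7)
r(I) = I²
(215 + 253)*r(B) = (215 + 253)*7² = 468*49 = 22932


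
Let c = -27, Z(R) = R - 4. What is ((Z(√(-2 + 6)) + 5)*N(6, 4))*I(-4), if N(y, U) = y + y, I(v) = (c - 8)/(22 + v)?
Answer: -70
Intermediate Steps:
Z(R) = -4 + R
I(v) = -35/(22 + v) (I(v) = (-27 - 8)/(22 + v) = -35/(22 + v))
N(y, U) = 2*y
((Z(√(-2 + 6)) + 5)*N(6, 4))*I(-4) = (((-4 + √(-2 + 6)) + 5)*(2*6))*(-35/(22 - 4)) = (((-4 + √4) + 5)*12)*(-35/18) = (((-4 + 2) + 5)*12)*(-35*1/18) = ((-2 + 5)*12)*(-35/18) = (3*12)*(-35/18) = 36*(-35/18) = -70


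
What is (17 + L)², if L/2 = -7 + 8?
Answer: 361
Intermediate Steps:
L = 2 (L = 2*(-7 + 8) = 2*1 = 2)
(17 + L)² = (17 + 2)² = 19² = 361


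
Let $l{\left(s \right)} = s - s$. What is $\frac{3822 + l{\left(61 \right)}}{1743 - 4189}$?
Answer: $- \frac{1911}{1223} \approx -1.5626$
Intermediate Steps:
$l{\left(s \right)} = 0$
$\frac{3822 + l{\left(61 \right)}}{1743 - 4189} = \frac{3822 + 0}{1743 - 4189} = \frac{3822}{-2446} = 3822 \left(- \frac{1}{2446}\right) = - \frac{1911}{1223}$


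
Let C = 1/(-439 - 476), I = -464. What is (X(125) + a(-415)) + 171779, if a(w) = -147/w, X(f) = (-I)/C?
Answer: -104903968/415 ≈ -2.5278e+5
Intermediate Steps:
C = -1/915 (C = 1/(-915) = -1/915 ≈ -0.0010929)
X(f) = -424560 (X(f) = (-1*(-464))/(-1/915) = 464*(-915) = -424560)
(X(125) + a(-415)) + 171779 = (-424560 - 147/(-415)) + 171779 = (-424560 - 147*(-1/415)) + 171779 = (-424560 + 147/415) + 171779 = -176192253/415 + 171779 = -104903968/415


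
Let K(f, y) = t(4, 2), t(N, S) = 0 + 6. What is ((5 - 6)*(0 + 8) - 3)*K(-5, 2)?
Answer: -66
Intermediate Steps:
t(N, S) = 6
K(f, y) = 6
((5 - 6)*(0 + 8) - 3)*K(-5, 2) = ((5 - 6)*(0 + 8) - 3)*6 = (-1*8 - 3)*6 = (-8 - 3)*6 = -11*6 = -66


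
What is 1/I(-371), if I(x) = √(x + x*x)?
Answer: √137270/137270 ≈ 0.0026991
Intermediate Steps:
I(x) = √(x + x²)
1/I(-371) = 1/(√(-371*(1 - 371))) = 1/(√(-371*(-370))) = 1/(√137270) = √137270/137270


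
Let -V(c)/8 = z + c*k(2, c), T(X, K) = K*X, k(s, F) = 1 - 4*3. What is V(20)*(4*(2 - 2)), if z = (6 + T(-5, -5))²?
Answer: 0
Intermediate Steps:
k(s, F) = -11 (k(s, F) = 1 - 12 = -11)
z = 961 (z = (6 - 5*(-5))² = (6 + 25)² = 31² = 961)
V(c) = -7688 + 88*c (V(c) = -8*(961 + c*(-11)) = -8*(961 - 11*c) = -7688 + 88*c)
V(20)*(4*(2 - 2)) = (-7688 + 88*20)*(4*(2 - 2)) = (-7688 + 1760)*(4*0) = -5928*0 = 0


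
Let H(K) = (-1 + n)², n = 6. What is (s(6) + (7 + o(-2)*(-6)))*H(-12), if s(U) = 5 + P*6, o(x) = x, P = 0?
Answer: 600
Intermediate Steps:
s(U) = 5 (s(U) = 5 + 0*6 = 5 + 0 = 5)
H(K) = 25 (H(K) = (-1 + 6)² = 5² = 25)
(s(6) + (7 + o(-2)*(-6)))*H(-12) = (5 + (7 - 2*(-6)))*25 = (5 + (7 + 12))*25 = (5 + 19)*25 = 24*25 = 600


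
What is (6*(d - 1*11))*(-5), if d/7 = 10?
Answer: -1770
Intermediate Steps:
d = 70 (d = 7*10 = 70)
(6*(d - 1*11))*(-5) = (6*(70 - 1*11))*(-5) = (6*(70 - 11))*(-5) = (6*59)*(-5) = 354*(-5) = -1770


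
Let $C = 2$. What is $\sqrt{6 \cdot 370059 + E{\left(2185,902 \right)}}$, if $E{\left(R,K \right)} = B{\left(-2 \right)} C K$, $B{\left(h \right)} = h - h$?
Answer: $3 \sqrt{246706} \approx 1490.1$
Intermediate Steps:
$B{\left(h \right)} = 0$
$E{\left(R,K \right)} = 0$ ($E{\left(R,K \right)} = 0 \cdot 2 K = 0 K = 0$)
$\sqrt{6 \cdot 370059 + E{\left(2185,902 \right)}} = \sqrt{6 \cdot 370059 + 0} = \sqrt{2220354 + 0} = \sqrt{2220354} = 3 \sqrt{246706}$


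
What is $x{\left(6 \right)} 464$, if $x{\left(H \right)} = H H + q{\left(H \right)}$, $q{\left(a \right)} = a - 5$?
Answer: $17168$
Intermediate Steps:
$q{\left(a \right)} = -5 + a$ ($q{\left(a \right)} = a - 5 = -5 + a$)
$x{\left(H \right)} = -5 + H + H^{2}$ ($x{\left(H \right)} = H H + \left(-5 + H\right) = H^{2} + \left(-5 + H\right) = -5 + H + H^{2}$)
$x{\left(6 \right)} 464 = \left(-5 + 6 + 6^{2}\right) 464 = \left(-5 + 6 + 36\right) 464 = 37 \cdot 464 = 17168$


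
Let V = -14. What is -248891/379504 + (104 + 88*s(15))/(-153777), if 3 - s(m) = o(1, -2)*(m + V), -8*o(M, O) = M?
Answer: -38417543323/58358986608 ≈ -0.65830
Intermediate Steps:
o(M, O) = -M/8
s(m) = 5/4 + m/8 (s(m) = 3 - (-⅛*1)*(m - 14) = 3 - (-1)*(-14 + m)/8 = 3 - (7/4 - m/8) = 3 + (-7/4 + m/8) = 5/4 + m/8)
-248891/379504 + (104 + 88*s(15))/(-153777) = -248891/379504 + (104 + 88*(5/4 + (⅛)*15))/(-153777) = -248891*1/379504 + (104 + 88*(5/4 + 15/8))*(-1/153777) = -248891/379504 + (104 + 88*(25/8))*(-1/153777) = -248891/379504 + (104 + 275)*(-1/153777) = -248891/379504 + 379*(-1/153777) = -248891/379504 - 379/153777 = -38417543323/58358986608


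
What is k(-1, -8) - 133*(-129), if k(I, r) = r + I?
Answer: 17148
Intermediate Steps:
k(I, r) = I + r
k(-1, -8) - 133*(-129) = (-1 - 8) - 133*(-129) = -9 + 17157 = 17148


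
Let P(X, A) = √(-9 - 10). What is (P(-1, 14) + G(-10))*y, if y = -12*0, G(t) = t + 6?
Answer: 0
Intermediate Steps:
G(t) = 6 + t
y = 0
P(X, A) = I*√19 (P(X, A) = √(-19) = I*√19)
(P(-1, 14) + G(-10))*y = (I*√19 + (6 - 10))*0 = (I*√19 - 4)*0 = (-4 + I*√19)*0 = 0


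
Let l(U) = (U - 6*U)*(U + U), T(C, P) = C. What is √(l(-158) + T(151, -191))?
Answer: 3*I*√27721 ≈ 499.49*I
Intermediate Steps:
l(U) = -10*U² (l(U) = (-5*U)*(2*U) = -10*U²)
√(l(-158) + T(151, -191)) = √(-10*(-158)² + 151) = √(-10*24964 + 151) = √(-249640 + 151) = √(-249489) = 3*I*√27721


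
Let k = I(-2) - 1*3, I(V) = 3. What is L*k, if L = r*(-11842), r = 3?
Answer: 0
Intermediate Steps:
L = -35526 (L = 3*(-11842) = -35526)
k = 0 (k = 3 - 1*3 = 3 - 3 = 0)
L*k = -35526*0 = 0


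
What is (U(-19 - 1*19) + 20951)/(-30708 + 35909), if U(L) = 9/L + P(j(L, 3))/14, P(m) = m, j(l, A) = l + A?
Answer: 398017/98819 ≈ 4.0277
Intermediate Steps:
j(l, A) = A + l
U(L) = 3/14 + 9/L + L/14 (U(L) = 9/L + (3 + L)/14 = 9/L + (3 + L)*(1/14) = 9/L + (3/14 + L/14) = 3/14 + 9/L + L/14)
(U(-19 - 1*19) + 20951)/(-30708 + 35909) = ((126 + (-19 - 1*19)*(3 + (-19 - 1*19)))/(14*(-19 - 1*19)) + 20951)/(-30708 + 35909) = ((126 + (-19 - 19)*(3 + (-19 - 19)))/(14*(-19 - 19)) + 20951)/5201 = ((1/14)*(126 - 38*(3 - 38))/(-38) + 20951)*(1/5201) = ((1/14)*(-1/38)*(126 - 38*(-35)) + 20951)*(1/5201) = ((1/14)*(-1/38)*(126 + 1330) + 20951)*(1/5201) = ((1/14)*(-1/38)*1456 + 20951)*(1/5201) = (-52/19 + 20951)*(1/5201) = (398017/19)*(1/5201) = 398017/98819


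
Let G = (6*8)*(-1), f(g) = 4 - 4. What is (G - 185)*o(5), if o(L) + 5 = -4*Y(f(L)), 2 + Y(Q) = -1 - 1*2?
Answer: -3495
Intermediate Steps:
f(g) = 0
Y(Q) = -5 (Y(Q) = -2 + (-1 - 1*2) = -2 + (-1 - 2) = -2 - 3 = -5)
o(L) = 15 (o(L) = -5 - 4*(-5) = -5 + 20 = 15)
G = -48 (G = 48*(-1) = -48)
(G - 185)*o(5) = (-48 - 185)*15 = -233*15 = -3495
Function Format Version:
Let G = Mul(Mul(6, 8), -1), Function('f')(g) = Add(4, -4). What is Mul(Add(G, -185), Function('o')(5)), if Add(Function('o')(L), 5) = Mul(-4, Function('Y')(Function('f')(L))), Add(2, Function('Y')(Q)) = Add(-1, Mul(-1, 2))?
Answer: -3495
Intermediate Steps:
Function('f')(g) = 0
Function('Y')(Q) = -5 (Function('Y')(Q) = Add(-2, Add(-1, Mul(-1, 2))) = Add(-2, Add(-1, -2)) = Add(-2, -3) = -5)
Function('o')(L) = 15 (Function('o')(L) = Add(-5, Mul(-4, -5)) = Add(-5, 20) = 15)
G = -48 (G = Mul(48, -1) = -48)
Mul(Add(G, -185), Function('o')(5)) = Mul(Add(-48, -185), 15) = Mul(-233, 15) = -3495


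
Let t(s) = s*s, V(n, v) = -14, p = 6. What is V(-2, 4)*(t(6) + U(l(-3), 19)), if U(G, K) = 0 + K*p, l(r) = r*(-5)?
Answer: -2100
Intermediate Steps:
l(r) = -5*r
t(s) = s**2
U(G, K) = 6*K (U(G, K) = 0 + K*6 = 0 + 6*K = 6*K)
V(-2, 4)*(t(6) + U(l(-3), 19)) = -14*(6**2 + 6*19) = -14*(36 + 114) = -14*150 = -2100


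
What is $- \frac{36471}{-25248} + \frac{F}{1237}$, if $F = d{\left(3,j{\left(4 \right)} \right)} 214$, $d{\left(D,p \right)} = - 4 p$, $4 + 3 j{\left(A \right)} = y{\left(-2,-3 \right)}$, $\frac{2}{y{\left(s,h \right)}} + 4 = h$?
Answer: $\frac{177308423}{72874144} \approx 2.4331$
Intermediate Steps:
$y{\left(s,h \right)} = \frac{2}{-4 + h}$
$j{\left(A \right)} = - \frac{10}{7}$ ($j{\left(A \right)} = - \frac{4}{3} + \frac{2 \frac{1}{-4 - 3}}{3} = - \frac{4}{3} + \frac{2 \frac{1}{-7}}{3} = - \frac{4}{3} + \frac{2 \left(- \frac{1}{7}\right)}{3} = - \frac{4}{3} + \frac{1}{3} \left(- \frac{2}{7}\right) = - \frac{4}{3} - \frac{2}{21} = - \frac{10}{7}$)
$F = \frac{8560}{7}$ ($F = \left(-4\right) \left(- \frac{10}{7}\right) 214 = \frac{40}{7} \cdot 214 = \frac{8560}{7} \approx 1222.9$)
$- \frac{36471}{-25248} + \frac{F}{1237} = - \frac{36471}{-25248} + \frac{8560}{7 \cdot 1237} = \left(-36471\right) \left(- \frac{1}{25248}\right) + \frac{8560}{7} \cdot \frac{1}{1237} = \frac{12157}{8416} + \frac{8560}{8659} = \frac{177308423}{72874144}$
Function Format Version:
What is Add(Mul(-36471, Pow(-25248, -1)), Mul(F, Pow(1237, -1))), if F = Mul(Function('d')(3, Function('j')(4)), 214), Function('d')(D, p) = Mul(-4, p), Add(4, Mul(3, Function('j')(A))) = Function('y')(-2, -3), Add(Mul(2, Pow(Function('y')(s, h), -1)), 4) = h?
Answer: Rational(177308423, 72874144) ≈ 2.4331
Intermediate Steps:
Function('y')(s, h) = Mul(2, Pow(Add(-4, h), -1))
Function('j')(A) = Rational(-10, 7) (Function('j')(A) = Add(Rational(-4, 3), Mul(Rational(1, 3), Mul(2, Pow(Add(-4, -3), -1)))) = Add(Rational(-4, 3), Mul(Rational(1, 3), Mul(2, Pow(-7, -1)))) = Add(Rational(-4, 3), Mul(Rational(1, 3), Mul(2, Rational(-1, 7)))) = Add(Rational(-4, 3), Mul(Rational(1, 3), Rational(-2, 7))) = Add(Rational(-4, 3), Rational(-2, 21)) = Rational(-10, 7))
F = Rational(8560, 7) (F = Mul(Mul(-4, Rational(-10, 7)), 214) = Mul(Rational(40, 7), 214) = Rational(8560, 7) ≈ 1222.9)
Add(Mul(-36471, Pow(-25248, -1)), Mul(F, Pow(1237, -1))) = Add(Mul(-36471, Pow(-25248, -1)), Mul(Rational(8560, 7), Pow(1237, -1))) = Add(Mul(-36471, Rational(-1, 25248)), Mul(Rational(8560, 7), Rational(1, 1237))) = Add(Rational(12157, 8416), Rational(8560, 8659)) = Rational(177308423, 72874144)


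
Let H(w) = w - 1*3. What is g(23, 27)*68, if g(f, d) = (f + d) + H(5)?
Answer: 3536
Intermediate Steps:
H(w) = -3 + w (H(w) = w - 3 = -3 + w)
g(f, d) = 2 + d + f (g(f, d) = (f + d) + (-3 + 5) = (d + f) + 2 = 2 + d + f)
g(23, 27)*68 = (2 + 27 + 23)*68 = 52*68 = 3536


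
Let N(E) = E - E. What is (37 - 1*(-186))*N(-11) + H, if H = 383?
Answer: 383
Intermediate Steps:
N(E) = 0
(37 - 1*(-186))*N(-11) + H = (37 - 1*(-186))*0 + 383 = (37 + 186)*0 + 383 = 223*0 + 383 = 0 + 383 = 383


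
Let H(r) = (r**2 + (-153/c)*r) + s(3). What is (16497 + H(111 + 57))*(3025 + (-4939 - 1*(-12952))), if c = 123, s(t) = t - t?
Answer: 20144272734/41 ≈ 4.9132e+8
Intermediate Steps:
s(t) = 0
H(r) = r**2 - 51*r/41 (H(r) = (r**2 + (-153/123)*r) + 0 = (r**2 + (-153*1/123)*r) + 0 = (r**2 - 51*r/41) + 0 = r**2 - 51*r/41)
(16497 + H(111 + 57))*(3025 + (-4939 - 1*(-12952))) = (16497 + (111 + 57)*(-51 + 41*(111 + 57))/41)*(3025 + (-4939 - 1*(-12952))) = (16497 + (1/41)*168*(-51 + 41*168))*(3025 + (-4939 + 12952)) = (16497 + (1/41)*168*(-51 + 6888))*(3025 + 8013) = (16497 + (1/41)*168*6837)*11038 = (16497 + 1148616/41)*11038 = (1824993/41)*11038 = 20144272734/41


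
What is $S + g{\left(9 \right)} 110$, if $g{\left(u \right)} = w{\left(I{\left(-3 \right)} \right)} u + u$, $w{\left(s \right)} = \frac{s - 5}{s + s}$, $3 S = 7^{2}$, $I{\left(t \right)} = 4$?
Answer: $\frac{10591}{12} \approx 882.58$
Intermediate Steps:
$S = \frac{49}{3}$ ($S = \frac{7^{2}}{3} = \frac{1}{3} \cdot 49 = \frac{49}{3} \approx 16.333$)
$w{\left(s \right)} = \frac{-5 + s}{2 s}$
$g{\left(u \right)} = \frac{7 u}{8}$ ($g{\left(u \right)} = \frac{-5 + 4}{2 \cdot 4} u + u = \frac{1}{2} \cdot \frac{1}{4} \left(-1\right) u + u = - \frac{u}{8} + u = \frac{7 u}{8}$)
$S + g{\left(9 \right)} 110 = \frac{49}{3} + \frac{7}{8} \cdot 9 \cdot 110 = \frac{49}{3} + \frac{63}{8} \cdot 110 = \frac{49}{3} + \frac{3465}{4} = \frac{10591}{12}$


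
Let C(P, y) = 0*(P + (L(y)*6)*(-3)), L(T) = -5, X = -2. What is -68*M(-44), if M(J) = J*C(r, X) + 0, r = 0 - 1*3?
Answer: 0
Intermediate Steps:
r = -3 (r = 0 - 3 = -3)
C(P, y) = 0 (C(P, y) = 0*(P - 5*6*(-3)) = 0*(P - 30*(-3)) = 0*(P + 90) = 0*(90 + P) = 0)
M(J) = 0 (M(J) = J*0 + 0 = 0 + 0 = 0)
-68*M(-44) = -68*0 = 0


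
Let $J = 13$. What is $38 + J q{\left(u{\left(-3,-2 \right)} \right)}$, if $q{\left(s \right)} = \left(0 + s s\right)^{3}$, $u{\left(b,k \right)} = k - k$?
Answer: $38$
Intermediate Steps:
$u{\left(b,k \right)} = 0$
$q{\left(s \right)} = s^{6}$ ($q{\left(s \right)} = \left(0 + s^{2}\right)^{3} = \left(s^{2}\right)^{3} = s^{6}$)
$38 + J q{\left(u{\left(-3,-2 \right)} \right)} = 38 + 13 \cdot 0^{6} = 38 + 13 \cdot 0 = 38 + 0 = 38$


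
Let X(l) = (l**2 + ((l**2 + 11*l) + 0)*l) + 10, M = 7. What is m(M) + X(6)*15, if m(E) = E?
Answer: 9877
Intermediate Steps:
X(l) = 10 + l**2 + l*(l**2 + 11*l) (X(l) = (l**2 + (l**2 + 11*l)*l) + 10 = (l**2 + l*(l**2 + 11*l)) + 10 = 10 + l**2 + l*(l**2 + 11*l))
m(M) + X(6)*15 = 7 + (10 + 6**3 + 12*6**2)*15 = 7 + (10 + 216 + 12*36)*15 = 7 + (10 + 216 + 432)*15 = 7 + 658*15 = 7 + 9870 = 9877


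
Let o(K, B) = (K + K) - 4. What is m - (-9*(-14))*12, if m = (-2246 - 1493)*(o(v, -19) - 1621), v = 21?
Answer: 5917325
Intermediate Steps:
o(K, B) = -4 + 2*K (o(K, B) = 2*K - 4 = -4 + 2*K)
m = 5918837 (m = (-2246 - 1493)*((-4 + 2*21) - 1621) = -3739*((-4 + 42) - 1621) = -3739*(38 - 1621) = -3739*(-1583) = 5918837)
m - (-9*(-14))*12 = 5918837 - (-9*(-14))*12 = 5918837 - 126*12 = 5918837 - 1*1512 = 5918837 - 1512 = 5917325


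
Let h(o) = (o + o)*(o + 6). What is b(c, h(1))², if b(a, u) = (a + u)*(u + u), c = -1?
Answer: 132496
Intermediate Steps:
h(o) = 2*o*(6 + o) (h(o) = (2*o)*(6 + o) = 2*o*(6 + o))
b(a, u) = 2*u*(a + u) (b(a, u) = (a + u)*(2*u) = 2*u*(a + u))
b(c, h(1))² = (2*(2*1*(6 + 1))*(-1 + 2*1*(6 + 1)))² = (2*(2*1*7)*(-1 + 2*1*7))² = (2*14*(-1 + 14))² = (2*14*13)² = 364² = 132496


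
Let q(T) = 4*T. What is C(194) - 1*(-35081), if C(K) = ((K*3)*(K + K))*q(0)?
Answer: 35081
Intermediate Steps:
C(K) = 0 (C(K) = ((K*3)*(K + K))*(4*0) = ((3*K)*(2*K))*0 = (6*K**2)*0 = 0)
C(194) - 1*(-35081) = 0 - 1*(-35081) = 0 + 35081 = 35081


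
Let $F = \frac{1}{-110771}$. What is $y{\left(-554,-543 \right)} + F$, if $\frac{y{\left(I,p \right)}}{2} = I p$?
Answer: $\frac{66644707523}{110771} \approx 6.0164 \cdot 10^{5}$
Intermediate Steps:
$y{\left(I,p \right)} = 2 I p$
$F = - \frac{1}{110771} \approx -9.0276 \cdot 10^{-6}$
$y{\left(-554,-543 \right)} + F = 2 \left(-554\right) \left(-543\right) - \frac{1}{110771} = 601644 - \frac{1}{110771} = \frac{66644707523}{110771}$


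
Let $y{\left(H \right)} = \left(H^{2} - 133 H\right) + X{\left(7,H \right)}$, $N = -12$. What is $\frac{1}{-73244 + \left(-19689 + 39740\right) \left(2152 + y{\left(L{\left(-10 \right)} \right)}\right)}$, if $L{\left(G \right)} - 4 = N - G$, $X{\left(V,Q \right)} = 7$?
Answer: $\frac{1}{37963503} \approx 2.6341 \cdot 10^{-8}$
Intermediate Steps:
$L{\left(G \right)} = -8 - G$ ($L{\left(G \right)} = 4 - \left(12 + G\right) = -8 - G$)
$y{\left(H \right)} = 7 + H^{2} - 133 H$ ($y{\left(H \right)} = \left(H^{2} - 133 H\right) + 7 = 7 + H^{2} - 133 H$)
$\frac{1}{-73244 + \left(-19689 + 39740\right) \left(2152 + y{\left(L{\left(-10 \right)} \right)}\right)} = \frac{1}{-73244 + \left(-19689 + 39740\right) \left(2152 + \left(7 + \left(-8 - -10\right)^{2} - 133 \left(-8 - -10\right)\right)\right)} = \frac{1}{-73244 + 20051 \left(2152 + \left(7 + \left(-8 + 10\right)^{2} - 133 \left(-8 + 10\right)\right)\right)} = \frac{1}{-73244 + 20051 \left(2152 + \left(7 + 2^{2} - 266\right)\right)} = \frac{1}{-73244 + 20051 \left(2152 + \left(7 + 4 - 266\right)\right)} = \frac{1}{-73244 + 20051 \left(2152 - 255\right)} = \frac{1}{-73244 + 20051 \cdot 1897} = \frac{1}{-73244 + 38036747} = \frac{1}{37963503}$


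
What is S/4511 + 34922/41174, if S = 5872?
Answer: 199653435/92867957 ≈ 2.1499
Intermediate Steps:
S/4511 + 34922/41174 = 5872/4511 + 34922/41174 = 5872*(1/4511) + 34922*(1/41174) = 5872/4511 + 17461/20587 = 199653435/92867957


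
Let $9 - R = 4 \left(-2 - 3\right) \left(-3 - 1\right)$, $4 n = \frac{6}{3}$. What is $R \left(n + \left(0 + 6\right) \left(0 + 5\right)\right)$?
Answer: $- \frac{4331}{2} \approx -2165.5$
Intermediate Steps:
$n = \frac{1}{2}$ ($n = \frac{6 \cdot \frac{1}{3}}{4} = \frac{1}{4} \cdot 2 = \frac{1}{2} \approx 0.5$)
$R = -71$ ($R = 9 - 4 \left(-2 - 3\right) \left(-3 - 1\right) = 9 - 4 \left(\left(-5\right) \left(-4\right)\right) = 9 - 4 \cdot 20 = 9 - 80 = -71$)
$R \left(n + \left(0 + 6\right) \left(0 + 5\right)\right) = - 71 \left(\frac{1}{2} + \left(0 + 6\right) \left(0 + 5\right)\right) = - 71 \left(\frac{1}{2} + 6 \cdot 5\right) = - 71 \left(\frac{1}{2} + 30\right) = \left(-71\right) \frac{61}{2} = - \frac{4331}{2}$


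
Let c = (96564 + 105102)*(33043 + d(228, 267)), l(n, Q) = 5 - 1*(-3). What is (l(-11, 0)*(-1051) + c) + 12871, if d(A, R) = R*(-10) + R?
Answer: 6179050703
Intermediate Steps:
l(n, Q) = 8 (l(n, Q) = 5 + 3 = 8)
d(A, R) = -9*R (d(A, R) = -10*R + R = -9*R)
c = 6179046240 (c = (96564 + 105102)*(33043 - 9*267) = 201666*(33043 - 2403) = 201666*30640 = 6179046240)
(l(-11, 0)*(-1051) + c) + 12871 = (8*(-1051) + 6179046240) + 12871 = (-8408 + 6179046240) + 12871 = 6179037832 + 12871 = 6179050703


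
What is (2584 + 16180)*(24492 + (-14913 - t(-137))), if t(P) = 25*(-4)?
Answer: 181616756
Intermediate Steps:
t(P) = -100
(2584 + 16180)*(24492 + (-14913 - t(-137))) = (2584 + 16180)*(24492 + (-14913 - 1*(-100))) = 18764*(24492 + (-14913 + 100)) = 18764*(24492 - 14813) = 18764*9679 = 181616756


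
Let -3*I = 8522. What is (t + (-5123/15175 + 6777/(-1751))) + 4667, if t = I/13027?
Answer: 4841793353628437/1038437860425 ≈ 4662.6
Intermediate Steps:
I = -8522/3 (I = -1/3*8522 = -8522/3 ≈ -2840.7)
t = -8522/39081 (t = -8522/3/13027 = -8522/3*1/13027 = -8522/39081 ≈ -0.21806)
(t + (-5123/15175 + 6777/(-1751))) + 4667 = (-8522/39081 + (-5123/15175 + 6777/(-1751))) + 4667 = (-8522/39081 + (-5123*1/15175 + 6777*(-1/1751))) + 4667 = (-8522/39081 + (-5123/15175 - 6777/1751)) + 4667 = (-8522/39081 - 111811348/26571425) + 4667 = -4596140975038/1038437860425 + 4667 = 4841793353628437/1038437860425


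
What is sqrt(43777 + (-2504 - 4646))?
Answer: sqrt(36627) ≈ 191.38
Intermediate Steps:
sqrt(43777 + (-2504 - 4646)) = sqrt(43777 - 7150) = sqrt(36627)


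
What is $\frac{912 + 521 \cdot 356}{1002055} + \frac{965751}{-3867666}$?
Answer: $- \frac{82283029299}{1291871351210} \approx -0.063693$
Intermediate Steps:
$\frac{912 + 521 \cdot 356}{1002055} + \frac{965751}{-3867666} = \left(912 + 185476\right) \frac{1}{1002055} + 965751 \left(- \frac{1}{3867666}\right) = 186388 \cdot \frac{1}{1002055} - \frac{321917}{1289222} = \frac{186388}{1002055} - \frac{321917}{1289222} = - \frac{82283029299}{1291871351210}$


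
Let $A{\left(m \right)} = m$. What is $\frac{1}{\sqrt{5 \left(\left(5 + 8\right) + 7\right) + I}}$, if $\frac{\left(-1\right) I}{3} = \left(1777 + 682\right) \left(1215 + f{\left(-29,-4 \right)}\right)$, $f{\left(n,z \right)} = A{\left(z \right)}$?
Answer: $- \frac{i \sqrt{8933447}}{8933447} \approx - 0.00033457 i$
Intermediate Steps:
$f{\left(n,z \right)} = z$
$I = -8933547$ ($I = - 3 \left(1777 + 682\right) \left(1215 - 4\right) = - 3 \cdot 2459 \cdot 1211 = \left(-3\right) 2977849 = -8933547$)
$\frac{1}{\sqrt{5 \left(\left(5 + 8\right) + 7\right) + I}} = \frac{1}{\sqrt{5 \left(\left(5 + 8\right) + 7\right) - 8933547}} = \frac{1}{\sqrt{5 \left(13 + 7\right) - 8933547}} = \frac{1}{\sqrt{5 \cdot 20 - 8933547}} = \frac{1}{\sqrt{100 - 8933547}} = \frac{1}{\sqrt{-8933447}} = \frac{1}{i \sqrt{8933447}} = - \frac{i \sqrt{8933447}}{8933447}$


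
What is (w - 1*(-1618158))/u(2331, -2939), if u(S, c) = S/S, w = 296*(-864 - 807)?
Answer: 1123542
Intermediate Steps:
w = -494616 (w = 296*(-1671) = -494616)
u(S, c) = 1
(w - 1*(-1618158))/u(2331, -2939) = (-494616 - 1*(-1618158))/1 = (-494616 + 1618158)*1 = 1123542*1 = 1123542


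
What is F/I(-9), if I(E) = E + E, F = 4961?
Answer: -4961/18 ≈ -275.61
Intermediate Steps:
I(E) = 2*E
F/I(-9) = 4961/((2*(-9))) = 4961/(-18) = 4961*(-1/18) = -4961/18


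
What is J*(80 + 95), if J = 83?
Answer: 14525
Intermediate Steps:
J*(80 + 95) = 83*(80 + 95) = 83*175 = 14525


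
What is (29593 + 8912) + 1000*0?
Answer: 38505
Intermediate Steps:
(29593 + 8912) + 1000*0 = 38505 + 0 = 38505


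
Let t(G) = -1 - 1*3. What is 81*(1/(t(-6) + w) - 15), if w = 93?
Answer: -108054/89 ≈ -1214.1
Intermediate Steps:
t(G) = -4 (t(G) = -1 - 3 = -4)
81*(1/(t(-6) + w) - 15) = 81*(1/(-4 + 93) - 15) = 81*(1/89 - 15) = 81*(-1334/89) = -108054/89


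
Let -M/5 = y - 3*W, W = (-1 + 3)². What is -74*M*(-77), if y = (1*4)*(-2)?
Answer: 569800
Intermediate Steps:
W = 4 (W = 2² = 4)
y = -8 (y = 4*(-2) = -8)
M = 100 (M = -5*(-8 - 3*4) = -5*(-8 - 12) = -5*(-20) = 100)
-74*M*(-77) = -74*100*(-77) = -7400*(-77) = 569800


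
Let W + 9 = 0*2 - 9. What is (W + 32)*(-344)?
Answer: -4816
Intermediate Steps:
W = -18 (W = -9 + (0*2 - 9) = -9 + (0 - 9) = -9 - 9 = -18)
(W + 32)*(-344) = (-18 + 32)*(-344) = 14*(-344) = -4816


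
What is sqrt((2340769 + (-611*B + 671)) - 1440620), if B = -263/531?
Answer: sqrt(28231270667)/177 ≈ 949.27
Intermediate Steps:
B = -263/531 (B = -263*1/531 = -263/531 ≈ -0.49529)
sqrt((2340769 + (-611*B + 671)) - 1440620) = sqrt((2340769 + (-611*(-263/531) + 671)) - 1440620) = sqrt((2340769 + (160693/531 + 671)) - 1440620) = sqrt((2340769 + 516994/531) - 1440620) = sqrt(1243465333/531 - 1440620) = sqrt(478496113/531) = sqrt(28231270667)/177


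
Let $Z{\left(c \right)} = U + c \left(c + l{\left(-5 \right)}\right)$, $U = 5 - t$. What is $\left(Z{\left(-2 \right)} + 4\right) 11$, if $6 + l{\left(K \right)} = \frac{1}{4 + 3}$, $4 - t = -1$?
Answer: $\frac{1518}{7} \approx 216.86$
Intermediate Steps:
$t = 5$ ($t = 4 - -1 = 4 + 1 = 5$)
$l{\left(K \right)} = - \frac{41}{7}$ ($l{\left(K \right)} = -6 + \frac{1}{4 + 3} = -6 + \frac{1}{7} = - \frac{41}{7}$)
$U = 0$ ($U = 5 - 5 = 0$)
$Z{\left(c \right)} = c \left(- \frac{41}{7} + c\right)$ ($Z{\left(c \right)} = 0 + c \left(c - \frac{41}{7}\right) = 0 + c \left(- \frac{41}{7} + c\right) = c \left(- \frac{41}{7} + c\right)$)
$\left(Z{\left(-2 \right)} + 4\right) 11 = \left(\frac{1}{7} \left(-2\right) \left(-41 + 7 \left(-2\right)\right) + 4\right) 11 = \left(\frac{1}{7} \left(-2\right) \left(-41 - 14\right) + 4\right) 11 = \left(\frac{1}{7} \left(-2\right) \left(-55\right) + 4\right) 11 = \left(\frac{110}{7} + 4\right) 11 = \frac{138}{7} \cdot 11 = \frac{1518}{7}$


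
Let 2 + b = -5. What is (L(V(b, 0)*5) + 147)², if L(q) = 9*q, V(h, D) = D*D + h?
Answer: 28224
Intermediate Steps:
b = -7 (b = -2 - 5 = -7)
V(h, D) = h + D² (V(h, D) = D² + h = h + D²)
(L(V(b, 0)*5) + 147)² = (9*((-7 + 0²)*5) + 147)² = (9*((-7 + 0)*5) + 147)² = (9*(-7*5) + 147)² = (9*(-35) + 147)² = (-315 + 147)² = (-168)² = 28224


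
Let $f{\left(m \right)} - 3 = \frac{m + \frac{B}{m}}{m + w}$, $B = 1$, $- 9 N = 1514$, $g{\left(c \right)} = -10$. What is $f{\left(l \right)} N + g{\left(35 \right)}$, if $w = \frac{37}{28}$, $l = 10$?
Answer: $- \frac{9482516}{14265} \approx -664.74$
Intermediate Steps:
$N = - \frac{1514}{9}$ ($N = \left(- \frac{1}{9}\right) 1514 = - \frac{1514}{9} \approx -168.22$)
$w = \frac{37}{28}$ ($w = 37 \cdot \frac{1}{28} = \frac{37}{28} \approx 1.3214$)
$f{\left(m \right)} = 3 + \frac{m + \frac{1}{m}}{\frac{37}{28} + m}$ ($f{\left(m \right)} = 3 + \frac{m + 1 \frac{1}{m}}{m + \frac{37}{28}} = 3 + \frac{m + \frac{1}{m}}{\frac{37}{28} + m}$)
$f{\left(l \right)} N + g{\left(35 \right)} = \frac{28 + 111 \cdot 10 + 112 \cdot 10^{2}}{10 \left(37 + 28 \cdot 10\right)} \left(- \frac{1514}{9}\right) - 10 = \frac{28 + 1110 + 112 \cdot 100}{10 \left(37 + 280\right)} \left(- \frac{1514}{9}\right) - 10 = \frac{28 + 1110 + 11200}{10 \cdot 317} \left(- \frac{1514}{9}\right) - 10 = \frac{1}{10} \cdot \frac{1}{317} \cdot 12338 \left(- \frac{1514}{9}\right) - 10 = \frac{6169}{1585} \left(- \frac{1514}{9}\right) - 10 = - \frac{9339866}{14265} - 10 = - \frac{9482516}{14265}$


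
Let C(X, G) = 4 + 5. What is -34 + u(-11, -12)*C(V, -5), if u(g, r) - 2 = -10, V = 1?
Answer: -106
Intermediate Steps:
C(X, G) = 9
u(g, r) = -8 (u(g, r) = 2 - 10 = -8)
-34 + u(-11, -12)*C(V, -5) = -34 - 8*9 = -34 - 72 = -106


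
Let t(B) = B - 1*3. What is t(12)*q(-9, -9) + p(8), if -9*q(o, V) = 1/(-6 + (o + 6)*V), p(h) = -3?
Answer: -64/21 ≈ -3.0476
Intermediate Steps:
t(B) = -3 + B (t(B) = B - 3 = -3 + B)
q(o, V) = -1/(9*(-6 + V*(6 + o))) (q(o, V) = -1/(9*(-6 + (o + 6)*V)) = -1/(9*(-6 + (6 + o)*V)) = -1/(9*(-6 + V*(6 + o))))
t(12)*q(-9, -9) + p(8) = (-3 + 12)*(-1/(-54 + 54*(-9) + 9*(-9)*(-9))) - 3 = 9*(-1/(-54 - 486 + 729)) - 3 = 9*(-1/189) - 3 = -1/21 - 3 = -64/21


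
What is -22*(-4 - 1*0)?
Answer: 88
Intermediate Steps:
-22*(-4 - 1*0) = -22*(-4 + 0) = -22*(-4) = 88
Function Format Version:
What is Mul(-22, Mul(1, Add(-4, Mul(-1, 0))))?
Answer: 88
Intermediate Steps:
Mul(-22, Mul(1, Add(-4, Mul(-1, 0)))) = Mul(-22, Mul(1, Add(-4, 0))) = Mul(-22, Mul(1, -4)) = Mul(-22, -4) = 88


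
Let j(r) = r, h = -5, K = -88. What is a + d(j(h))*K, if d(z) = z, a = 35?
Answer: 475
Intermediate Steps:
a + d(j(h))*K = 35 - 5*(-88) = 35 + 440 = 475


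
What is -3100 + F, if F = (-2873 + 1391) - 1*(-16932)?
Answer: 12350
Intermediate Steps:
F = 15450 (F = -1482 + 16932 = 15450)
-3100 + F = -3100 + 15450 = 12350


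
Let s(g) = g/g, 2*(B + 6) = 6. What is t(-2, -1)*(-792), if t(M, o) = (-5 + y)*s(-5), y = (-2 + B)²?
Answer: -15840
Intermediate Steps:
B = -3 (B = -6 + (½)*6 = -6 + 3 = -3)
y = 25 (y = (-2 - 3)² = (-5)² = 25)
s(g) = 1
t(M, o) = 20 (t(M, o) = (-5 + 25)*1 = 20*1 = 20)
t(-2, -1)*(-792) = 20*(-792) = -15840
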